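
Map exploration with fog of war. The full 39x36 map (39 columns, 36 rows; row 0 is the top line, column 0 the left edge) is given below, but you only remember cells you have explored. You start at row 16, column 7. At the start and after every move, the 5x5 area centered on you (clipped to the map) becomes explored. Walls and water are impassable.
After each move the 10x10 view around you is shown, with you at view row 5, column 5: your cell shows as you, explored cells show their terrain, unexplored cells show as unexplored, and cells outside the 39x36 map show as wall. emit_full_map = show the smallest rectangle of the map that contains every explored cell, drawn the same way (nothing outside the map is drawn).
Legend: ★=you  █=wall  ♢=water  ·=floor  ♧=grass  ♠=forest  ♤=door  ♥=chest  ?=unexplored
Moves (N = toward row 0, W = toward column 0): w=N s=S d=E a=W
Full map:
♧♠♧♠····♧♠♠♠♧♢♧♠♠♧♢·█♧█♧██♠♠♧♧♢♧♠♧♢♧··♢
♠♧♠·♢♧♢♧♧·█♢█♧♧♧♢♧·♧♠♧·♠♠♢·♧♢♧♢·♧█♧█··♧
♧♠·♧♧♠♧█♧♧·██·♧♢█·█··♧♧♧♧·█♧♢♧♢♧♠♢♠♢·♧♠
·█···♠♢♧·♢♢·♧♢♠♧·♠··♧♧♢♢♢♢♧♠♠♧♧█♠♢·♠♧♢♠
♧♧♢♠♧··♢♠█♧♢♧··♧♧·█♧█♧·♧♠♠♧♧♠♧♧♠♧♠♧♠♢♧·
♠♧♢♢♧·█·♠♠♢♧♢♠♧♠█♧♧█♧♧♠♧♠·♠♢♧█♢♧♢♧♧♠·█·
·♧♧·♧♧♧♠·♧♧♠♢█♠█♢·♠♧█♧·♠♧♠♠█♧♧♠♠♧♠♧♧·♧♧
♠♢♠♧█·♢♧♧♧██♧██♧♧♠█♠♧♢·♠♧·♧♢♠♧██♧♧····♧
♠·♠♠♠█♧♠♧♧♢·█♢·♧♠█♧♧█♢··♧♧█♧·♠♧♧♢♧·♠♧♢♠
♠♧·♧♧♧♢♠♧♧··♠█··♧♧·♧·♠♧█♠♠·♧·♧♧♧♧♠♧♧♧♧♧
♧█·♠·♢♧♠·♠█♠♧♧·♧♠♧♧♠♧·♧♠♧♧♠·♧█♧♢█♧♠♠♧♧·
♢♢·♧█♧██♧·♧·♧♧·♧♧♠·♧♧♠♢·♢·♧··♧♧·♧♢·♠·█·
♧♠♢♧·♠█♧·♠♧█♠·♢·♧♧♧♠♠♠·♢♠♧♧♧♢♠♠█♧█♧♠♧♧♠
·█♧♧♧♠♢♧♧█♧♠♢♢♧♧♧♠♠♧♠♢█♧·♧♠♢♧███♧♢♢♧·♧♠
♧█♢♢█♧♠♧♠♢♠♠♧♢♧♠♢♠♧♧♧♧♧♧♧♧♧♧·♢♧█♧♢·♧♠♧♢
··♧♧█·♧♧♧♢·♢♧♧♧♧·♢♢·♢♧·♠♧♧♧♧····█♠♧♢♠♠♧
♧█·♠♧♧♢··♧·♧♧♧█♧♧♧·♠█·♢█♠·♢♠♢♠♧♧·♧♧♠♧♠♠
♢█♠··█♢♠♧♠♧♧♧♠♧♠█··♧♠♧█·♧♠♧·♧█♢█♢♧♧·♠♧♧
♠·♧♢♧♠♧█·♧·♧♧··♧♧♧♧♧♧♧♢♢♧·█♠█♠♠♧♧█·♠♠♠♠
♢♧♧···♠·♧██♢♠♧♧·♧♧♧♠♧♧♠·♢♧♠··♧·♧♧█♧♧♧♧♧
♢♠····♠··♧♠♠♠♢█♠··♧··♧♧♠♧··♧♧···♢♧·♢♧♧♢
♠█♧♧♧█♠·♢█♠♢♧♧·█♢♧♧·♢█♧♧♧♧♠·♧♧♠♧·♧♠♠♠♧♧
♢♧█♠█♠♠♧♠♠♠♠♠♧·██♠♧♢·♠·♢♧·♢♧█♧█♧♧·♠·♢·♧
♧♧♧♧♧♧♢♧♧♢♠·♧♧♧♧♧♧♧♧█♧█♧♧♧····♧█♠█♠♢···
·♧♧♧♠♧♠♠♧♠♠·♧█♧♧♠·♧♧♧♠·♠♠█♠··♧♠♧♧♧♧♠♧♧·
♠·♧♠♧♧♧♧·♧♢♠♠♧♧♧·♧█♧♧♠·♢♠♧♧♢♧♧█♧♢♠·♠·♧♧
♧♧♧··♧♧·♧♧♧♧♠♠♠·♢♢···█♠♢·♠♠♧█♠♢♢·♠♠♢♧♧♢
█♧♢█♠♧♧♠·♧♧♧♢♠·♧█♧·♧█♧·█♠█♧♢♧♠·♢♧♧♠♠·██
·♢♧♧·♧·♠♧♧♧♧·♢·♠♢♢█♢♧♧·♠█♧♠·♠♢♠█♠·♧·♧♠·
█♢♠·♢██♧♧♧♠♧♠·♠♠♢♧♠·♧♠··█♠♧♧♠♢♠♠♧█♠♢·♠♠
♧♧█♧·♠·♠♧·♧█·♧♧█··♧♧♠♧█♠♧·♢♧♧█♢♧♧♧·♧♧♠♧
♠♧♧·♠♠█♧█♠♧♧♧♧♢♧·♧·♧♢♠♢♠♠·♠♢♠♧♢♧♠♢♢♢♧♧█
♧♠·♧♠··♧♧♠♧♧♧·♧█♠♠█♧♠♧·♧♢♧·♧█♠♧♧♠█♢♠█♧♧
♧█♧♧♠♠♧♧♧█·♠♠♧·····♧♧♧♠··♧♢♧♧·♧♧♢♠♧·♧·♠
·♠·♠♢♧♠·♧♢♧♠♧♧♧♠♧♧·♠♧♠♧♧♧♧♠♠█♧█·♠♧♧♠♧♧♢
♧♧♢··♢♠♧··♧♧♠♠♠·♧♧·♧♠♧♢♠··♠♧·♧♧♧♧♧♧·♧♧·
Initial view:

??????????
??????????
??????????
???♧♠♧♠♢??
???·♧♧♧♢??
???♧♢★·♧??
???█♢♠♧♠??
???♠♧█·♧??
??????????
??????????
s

??????????
??????????
???♧♠♧♠♢??
???·♧♧♧♢??
???♧♢··♧??
???█♢★♧♠??
???♠♧█·♧??
???·♠·♧█??
??????????
??????????

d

??????????
??????????
??♧♠♧♠♢???
??·♧♧♧♢·??
??♧♢··♧·??
??█♢♠★♠♧??
??♠♧█·♧·??
??·♠·♧██??
??????????
??????????

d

??????????
??????????
?♧♠♧♠♢????
?·♧♧♧♢·♢??
?♧♢··♧·♧??
?█♢♠♧★♧♧??
?♠♧█·♧·♧??
?·♠·♧██♢??
??????????
??????????

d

??????????
??????????
♧♠♧♠♢?????
·♧♧♧♢·♢♧??
♧♢··♧·♧♧??
█♢♠♧♠★♧♧??
♠♧█·♧·♧♧??
·♠·♧██♢♠??
??????????
??????????

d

??????????
??????????
♠♧♠♢??????
♧♧♧♢·♢♧♧??
♢··♧·♧♧♧??
♢♠♧♠♧★♧♠??
♧█·♧·♧♧·??
♠·♧██♢♠♧??
??????????
??????????

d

??????????
??????????
♧♠♢???????
♧♧♢·♢♧♧♧??
··♧·♧♧♧█??
♠♧♠♧♧★♠♧??
█·♧·♧♧··??
·♧██♢♠♧♧??
??????????
??????????

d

??????????
??????????
♠♢????????
♧♢·♢♧♧♧♧??
·♧·♧♧♧█♧??
♧♠♧♧♧★♧♠??
·♧·♧♧··♧??
♧██♢♠♧♧·??
??????????
??????????

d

??????????
??????????
♢?????????
♢·♢♧♧♧♧·??
♧·♧♧♧█♧♧??
♠♧♧♧♠★♠█??
♧·♧♧··♧♧??
██♢♠♧♧·♧??
??????????
??????????

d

??????????
??????????
??????????
·♢♧♧♧♧·♢??
·♧♧♧█♧♧♧??
♧♧♧♠♧★█·??
·♧♧··♧♧♧??
█♢♠♧♧·♧♧??
??????????
??????????

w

??????????
??????????
??????????
???♢♧♠♢♠??
·♢♧♧♧♧·♢??
·♧♧♧█★♧♧??
♧♧♧♠♧♠█·??
·♧♧··♧♧♧??
█♢♠♧♧·♧♧??
??????????

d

??????????
??????????
??????????
??♢♧♠♢♠♧??
♢♧♧♧♧·♢♢??
♧♧♧█♧★♧·??
♧♧♠♧♠█··??
♧♧··♧♧♧♧??
♢♠♧♧·♧♧???
??????????

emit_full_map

♧♠♧♠♢???♢♧♠♢♠♧
·♧♧♧♢·♢♧♧♧♧·♢♢
♧♢··♧·♧♧♧█♧★♧·
█♢♠♧♠♧♧♧♠♧♠█··
♠♧█·♧·♧♧··♧♧♧♧
·♠·♧██♢♠♧♧·♧♧?

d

??????????
??????????
??????????
?♢♧♠♢♠♧♧??
♧♧♧♧·♢♢·??
♧♧█♧♧★·♠??
♧♠♧♠█··♧??
♧··♧♧♧♧♧??
♠♧♧·♧♧????
??????????

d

??????????
??????????
??????????
♢♧♠♢♠♧♧♧??
♧♧♧·♢♢·♢??
♧█♧♧♧★♠█??
♠♧♠█··♧♠??
··♧♧♧♧♧♧??
♧♧·♧♧?????
??????????

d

??????????
??????????
??????????
♧♠♢♠♧♧♧♧??
♧♧·♢♢·♢♧??
█♧♧♧·★█·??
♧♠█··♧♠♧??
·♧♧♧♧♧♧♧??
♧·♧♧??????
??????????

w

??????????
??????????
??????????
???♠♠♧♠♢??
♧♠♢♠♧♧♧♧??
♧♧·♢♢★♢♧??
█♧♧♧·♠█·??
♧♠█··♧♠♧??
·♧♧♧♧♧♧♧??
♧·♧♧??????

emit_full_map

????????????♠♠♧♠♢
♧♠♧♠♢???♢♧♠♢♠♧♧♧♧
·♧♧♧♢·♢♧♧♧♧·♢♢★♢♧
♧♢··♧·♧♧♧█♧♧♧·♠█·
█♢♠♧♠♧♧♧♠♧♠█··♧♠♧
♠♧█·♧·♧♧··♧♧♧♧♧♧♧
·♠·♧██♢♠♧♧·♧♧????

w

??????????
??????????
??????????
???♧♧♠♠♠??
???♠♠♧♠♢??
♧♠♢♠♧★♧♧??
♧♧·♢♢·♢♧??
█♧♧♧·♠█·??
♧♠█··♧♠♧??
·♧♧♧♧♧♧♧??

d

??????????
??????????
??????????
??♧♧♠♠♠·??
??♠♠♧♠♢█??
♠♢♠♧♧★♧♧??
♧·♢♢·♢♧·??
♧♧♧·♠█·♢??
♠█··♧♠♧???
♧♧♧♧♧♧♧???

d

??????????
??????????
??????????
?♧♧♠♠♠·♢??
?♠♠♧♠♢█♧??
♢♠♧♧♧★♧♧??
·♢♢·♢♧·♠??
♧♧·♠█·♢█??
█··♧♠♧????
♧♧♧♧♧♧????

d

??????????
??????????
??????????
♧♧♠♠♠·♢♠??
♠♠♧♠♢█♧·??
♠♧♧♧♧★♧♧??
♢♢·♢♧·♠♧??
♧·♠█·♢█♠??
··♧♠♧?????
♧♧♧♧♧?????

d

??????????
??????????
??????????
♧♠♠♠·♢♠♧??
♠♧♠♢█♧·♧??
♧♧♧♧♧★♧♧??
♢·♢♧·♠♧♧??
·♠█·♢█♠·??
·♧♠♧??????
♧♧♧♧??????

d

??????????
??????????
??????????
♠♠♠·♢♠♧♧??
♧♠♢█♧·♧♠??
♧♧♧♧♧★♧♧??
·♢♧·♠♧♧♧??
♠█·♢█♠·♢??
♧♠♧???????
♧♧♧???????

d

??????????
??????????
??????????
♠♠·♢♠♧♧♧??
♠♢█♧·♧♠♢??
♧♧♧♧♧★♧♧??
♢♧·♠♧♧♧♧??
█·♢█♠·♢♠??
♠♧????????
♧♧????????

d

??????????
??????????
??????????
♠·♢♠♧♧♧♢??
♢█♧·♧♠♢♧??
♧♧♧♧♧★♧·??
♧·♠♧♧♧♧·??
·♢█♠·♢♠♢??
♧?????????
♧?????????

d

??????????
??????????
??????????
·♢♠♧♧♧♢♠??
█♧·♧♠♢♧█??
♧♧♧♧♧★·♢??
·♠♧♧♧♧··??
♢█♠·♢♠♢♠??
??????????
??????????

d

??????????
??????????
??????????
♢♠♧♧♧♢♠♠??
♧·♧♠♢♧██??
♧♧♧♧♧★♢♧??
♠♧♧♧♧···??
█♠·♢♠♢♠♧??
??????????
??????????

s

??????????
??????????
♢♠♧♧♧♢♠♠??
♧·♧♠♢♧██??
♧♧♧♧♧·♢♧??
♠♧♧♧♧★··??
█♠·♢♠♢♠♧??
???♧·♧█♢??
??????????
??????????

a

??????????
??????????
·♢♠♧♧♧♢♠♠?
█♧·♧♠♢♧██?
♧♧♧♧♧♧·♢♧?
·♠♧♧♧★···?
♢█♠·♢♠♢♠♧?
???♠♧·♧█♢?
??????????
??????????

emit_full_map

????????????♧♧♠♠♠·♢♠♧♧♧♢♠♠
????????????♠♠♧♠♢█♧·♧♠♢♧██
♧♠♧♠♢???♢♧♠♢♠♧♧♧♧♧♧♧♧♧♧·♢♧
·♧♧♧♢·♢♧♧♧♧·♢♢·♢♧·♠♧♧♧★···
♧♢··♧·♧♧♧█♧♧♧·♠█·♢█♠·♢♠♢♠♧
█♢♠♧♠♧♧♧♠♧♠█··♧♠♧???♠♧·♧█♢
♠♧█·♧·♧♧··♧♧♧♧♧♧♧?????????
·♠·♧██♢♠♧♧·♧♧?????????????

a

??????????
??????????
♠·♢♠♧♧♧♢♠♠
♢█♧·♧♠♢♧██
♧♧♧♧♧♧♧·♢♧
♧·♠♧♧★♧···
·♢█♠·♢♠♢♠♧
♧??♧♠♧·♧█♢
♧?????????
??????????

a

??????????
??????????
♠♠·♢♠♧♧♧♢♠
♠♢█♧·♧♠♢♧█
♧♧♧♧♧♧♧♧·♢
♢♧·♠♧★♧♧··
█·♢█♠·♢♠♢♠
♠♧?·♧♠♧·♧█
♧♧????????
??????????

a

??????????
??????????
♠♠♠·♢♠♧♧♧♢
♧♠♢█♧·♧♠♢♧
♧♧♧♧♧♧♧♧♧·
·♢♧·♠★♧♧♧·
♠█·♢█♠·♢♠♢
♧♠♧█·♧♠♧·♧
♧♧♧???????
??????????

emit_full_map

????????????♧♧♠♠♠·♢♠♧♧♧♢♠♠
????????????♠♠♧♠♢█♧·♧♠♢♧██
♧♠♧♠♢???♢♧♠♢♠♧♧♧♧♧♧♧♧♧♧·♢♧
·♧♧♧♢·♢♧♧♧♧·♢♢·♢♧·♠★♧♧♧···
♧♢··♧·♧♧♧█♧♧♧·♠█·♢█♠·♢♠♢♠♧
█♢♠♧♠♧♧♧♠♧♠█··♧♠♧█·♧♠♧·♧█♢
♠♧█·♧·♧♧··♧♧♧♧♧♧♧?????????
·♠·♧██♢♠♧♧·♧♧?????????????


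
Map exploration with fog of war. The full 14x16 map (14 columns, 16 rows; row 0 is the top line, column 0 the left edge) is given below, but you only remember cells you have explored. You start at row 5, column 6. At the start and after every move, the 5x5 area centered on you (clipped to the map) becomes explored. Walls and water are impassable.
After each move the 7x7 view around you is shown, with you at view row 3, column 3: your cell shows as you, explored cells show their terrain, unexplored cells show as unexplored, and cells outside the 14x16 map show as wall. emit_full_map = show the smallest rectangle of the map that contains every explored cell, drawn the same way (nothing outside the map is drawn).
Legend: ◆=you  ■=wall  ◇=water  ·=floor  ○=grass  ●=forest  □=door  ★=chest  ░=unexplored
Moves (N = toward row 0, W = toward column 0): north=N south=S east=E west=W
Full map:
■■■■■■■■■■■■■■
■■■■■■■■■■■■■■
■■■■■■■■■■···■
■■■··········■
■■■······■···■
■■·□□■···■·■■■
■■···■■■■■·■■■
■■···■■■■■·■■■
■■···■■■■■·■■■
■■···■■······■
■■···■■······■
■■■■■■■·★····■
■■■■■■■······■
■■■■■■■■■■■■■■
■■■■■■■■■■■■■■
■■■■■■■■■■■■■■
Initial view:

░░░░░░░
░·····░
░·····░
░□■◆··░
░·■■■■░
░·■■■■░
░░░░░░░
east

░░░░░░░
······░
·····■░
□■·◆·■░
·■■■■■░
·■■■■■░
░░░░░░░

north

░░░░░░░
░■■■■■░
······░
···◆·■░
□■···■░
·■■■■■░
·■■■■■░

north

░░░░░░░
░■■■■■░
░■■■■■░
···◆··░
·····■░
□■···■░
·■■■■■░

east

░░░░░░░
■■■■■■░
■■■■■·░
···◆··░
····■·░
■···■·░
■■■■■░░

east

░░░░░░░
■■■■■■░
■■■■··░
···◆··░
···■··░
···■·■░
■■■■░░░

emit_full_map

░■■■■■■■
░■■■■■··
·····◆··
·····■··
□■···■·■
·■■■■■░░
·■■■■■░░

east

░░░░░░░
■■■■■■░
■■■···░
···◆··░
··■···░
··■·■■░
■■■░░░░

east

░░░░░░■
■■■■■■■
■■···■■
···◆·■■
·■···■■
·■·■■■■
■■░░░░■

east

░░░░░■■
■■■■■■■
■···■■■
···◆■■■
■···■■■
■·■■■■■
■░░░░■■

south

■■■■■■■
■···■■■
····■■■
■··◆■■■
■·■■■■■
■·■■■■■
■░░░░■■

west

■■■■■■■
■■···■■
·····■■
·■·◆·■■
·■·■■■■
■■·■■■■
■■░░░░■

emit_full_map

░■■■■■■■■■
░■■■■■···■
·········■
·····■·◆·■
□■···■·■■■
·■■■■■·■■■
·■■■■■░░░░

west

■■■■■■■
■■■···■
······■
··■◆··■
··■·■■■
■■■·■■■
■■■░░░░

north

░░░░░░░
■■■■■■■
■■■···■
···◆··■
··■···■
··■·■■■
■■■·■■■

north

■■■■■■■
░■■■■■░
■■■■■■■
■■■◆··■
······■
··■···■
··■·■■■

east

■■■■■■■
■■■■■■■
■■■■■■■
■■·◆·■■
·····■■
·■···■■
·■·■■■■

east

■■■■■■■
■■■■■■■
■■■■■■■
■··◆■■■
····■■■
■···■■■
■·■■■■■

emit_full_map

░░░░■■■■■■
░■■■■■■■■■
░■■■■■··◆■
·········■
·····■···■
□■···■·■■■
·■■■■■·■■■
·■■■■■░░░░


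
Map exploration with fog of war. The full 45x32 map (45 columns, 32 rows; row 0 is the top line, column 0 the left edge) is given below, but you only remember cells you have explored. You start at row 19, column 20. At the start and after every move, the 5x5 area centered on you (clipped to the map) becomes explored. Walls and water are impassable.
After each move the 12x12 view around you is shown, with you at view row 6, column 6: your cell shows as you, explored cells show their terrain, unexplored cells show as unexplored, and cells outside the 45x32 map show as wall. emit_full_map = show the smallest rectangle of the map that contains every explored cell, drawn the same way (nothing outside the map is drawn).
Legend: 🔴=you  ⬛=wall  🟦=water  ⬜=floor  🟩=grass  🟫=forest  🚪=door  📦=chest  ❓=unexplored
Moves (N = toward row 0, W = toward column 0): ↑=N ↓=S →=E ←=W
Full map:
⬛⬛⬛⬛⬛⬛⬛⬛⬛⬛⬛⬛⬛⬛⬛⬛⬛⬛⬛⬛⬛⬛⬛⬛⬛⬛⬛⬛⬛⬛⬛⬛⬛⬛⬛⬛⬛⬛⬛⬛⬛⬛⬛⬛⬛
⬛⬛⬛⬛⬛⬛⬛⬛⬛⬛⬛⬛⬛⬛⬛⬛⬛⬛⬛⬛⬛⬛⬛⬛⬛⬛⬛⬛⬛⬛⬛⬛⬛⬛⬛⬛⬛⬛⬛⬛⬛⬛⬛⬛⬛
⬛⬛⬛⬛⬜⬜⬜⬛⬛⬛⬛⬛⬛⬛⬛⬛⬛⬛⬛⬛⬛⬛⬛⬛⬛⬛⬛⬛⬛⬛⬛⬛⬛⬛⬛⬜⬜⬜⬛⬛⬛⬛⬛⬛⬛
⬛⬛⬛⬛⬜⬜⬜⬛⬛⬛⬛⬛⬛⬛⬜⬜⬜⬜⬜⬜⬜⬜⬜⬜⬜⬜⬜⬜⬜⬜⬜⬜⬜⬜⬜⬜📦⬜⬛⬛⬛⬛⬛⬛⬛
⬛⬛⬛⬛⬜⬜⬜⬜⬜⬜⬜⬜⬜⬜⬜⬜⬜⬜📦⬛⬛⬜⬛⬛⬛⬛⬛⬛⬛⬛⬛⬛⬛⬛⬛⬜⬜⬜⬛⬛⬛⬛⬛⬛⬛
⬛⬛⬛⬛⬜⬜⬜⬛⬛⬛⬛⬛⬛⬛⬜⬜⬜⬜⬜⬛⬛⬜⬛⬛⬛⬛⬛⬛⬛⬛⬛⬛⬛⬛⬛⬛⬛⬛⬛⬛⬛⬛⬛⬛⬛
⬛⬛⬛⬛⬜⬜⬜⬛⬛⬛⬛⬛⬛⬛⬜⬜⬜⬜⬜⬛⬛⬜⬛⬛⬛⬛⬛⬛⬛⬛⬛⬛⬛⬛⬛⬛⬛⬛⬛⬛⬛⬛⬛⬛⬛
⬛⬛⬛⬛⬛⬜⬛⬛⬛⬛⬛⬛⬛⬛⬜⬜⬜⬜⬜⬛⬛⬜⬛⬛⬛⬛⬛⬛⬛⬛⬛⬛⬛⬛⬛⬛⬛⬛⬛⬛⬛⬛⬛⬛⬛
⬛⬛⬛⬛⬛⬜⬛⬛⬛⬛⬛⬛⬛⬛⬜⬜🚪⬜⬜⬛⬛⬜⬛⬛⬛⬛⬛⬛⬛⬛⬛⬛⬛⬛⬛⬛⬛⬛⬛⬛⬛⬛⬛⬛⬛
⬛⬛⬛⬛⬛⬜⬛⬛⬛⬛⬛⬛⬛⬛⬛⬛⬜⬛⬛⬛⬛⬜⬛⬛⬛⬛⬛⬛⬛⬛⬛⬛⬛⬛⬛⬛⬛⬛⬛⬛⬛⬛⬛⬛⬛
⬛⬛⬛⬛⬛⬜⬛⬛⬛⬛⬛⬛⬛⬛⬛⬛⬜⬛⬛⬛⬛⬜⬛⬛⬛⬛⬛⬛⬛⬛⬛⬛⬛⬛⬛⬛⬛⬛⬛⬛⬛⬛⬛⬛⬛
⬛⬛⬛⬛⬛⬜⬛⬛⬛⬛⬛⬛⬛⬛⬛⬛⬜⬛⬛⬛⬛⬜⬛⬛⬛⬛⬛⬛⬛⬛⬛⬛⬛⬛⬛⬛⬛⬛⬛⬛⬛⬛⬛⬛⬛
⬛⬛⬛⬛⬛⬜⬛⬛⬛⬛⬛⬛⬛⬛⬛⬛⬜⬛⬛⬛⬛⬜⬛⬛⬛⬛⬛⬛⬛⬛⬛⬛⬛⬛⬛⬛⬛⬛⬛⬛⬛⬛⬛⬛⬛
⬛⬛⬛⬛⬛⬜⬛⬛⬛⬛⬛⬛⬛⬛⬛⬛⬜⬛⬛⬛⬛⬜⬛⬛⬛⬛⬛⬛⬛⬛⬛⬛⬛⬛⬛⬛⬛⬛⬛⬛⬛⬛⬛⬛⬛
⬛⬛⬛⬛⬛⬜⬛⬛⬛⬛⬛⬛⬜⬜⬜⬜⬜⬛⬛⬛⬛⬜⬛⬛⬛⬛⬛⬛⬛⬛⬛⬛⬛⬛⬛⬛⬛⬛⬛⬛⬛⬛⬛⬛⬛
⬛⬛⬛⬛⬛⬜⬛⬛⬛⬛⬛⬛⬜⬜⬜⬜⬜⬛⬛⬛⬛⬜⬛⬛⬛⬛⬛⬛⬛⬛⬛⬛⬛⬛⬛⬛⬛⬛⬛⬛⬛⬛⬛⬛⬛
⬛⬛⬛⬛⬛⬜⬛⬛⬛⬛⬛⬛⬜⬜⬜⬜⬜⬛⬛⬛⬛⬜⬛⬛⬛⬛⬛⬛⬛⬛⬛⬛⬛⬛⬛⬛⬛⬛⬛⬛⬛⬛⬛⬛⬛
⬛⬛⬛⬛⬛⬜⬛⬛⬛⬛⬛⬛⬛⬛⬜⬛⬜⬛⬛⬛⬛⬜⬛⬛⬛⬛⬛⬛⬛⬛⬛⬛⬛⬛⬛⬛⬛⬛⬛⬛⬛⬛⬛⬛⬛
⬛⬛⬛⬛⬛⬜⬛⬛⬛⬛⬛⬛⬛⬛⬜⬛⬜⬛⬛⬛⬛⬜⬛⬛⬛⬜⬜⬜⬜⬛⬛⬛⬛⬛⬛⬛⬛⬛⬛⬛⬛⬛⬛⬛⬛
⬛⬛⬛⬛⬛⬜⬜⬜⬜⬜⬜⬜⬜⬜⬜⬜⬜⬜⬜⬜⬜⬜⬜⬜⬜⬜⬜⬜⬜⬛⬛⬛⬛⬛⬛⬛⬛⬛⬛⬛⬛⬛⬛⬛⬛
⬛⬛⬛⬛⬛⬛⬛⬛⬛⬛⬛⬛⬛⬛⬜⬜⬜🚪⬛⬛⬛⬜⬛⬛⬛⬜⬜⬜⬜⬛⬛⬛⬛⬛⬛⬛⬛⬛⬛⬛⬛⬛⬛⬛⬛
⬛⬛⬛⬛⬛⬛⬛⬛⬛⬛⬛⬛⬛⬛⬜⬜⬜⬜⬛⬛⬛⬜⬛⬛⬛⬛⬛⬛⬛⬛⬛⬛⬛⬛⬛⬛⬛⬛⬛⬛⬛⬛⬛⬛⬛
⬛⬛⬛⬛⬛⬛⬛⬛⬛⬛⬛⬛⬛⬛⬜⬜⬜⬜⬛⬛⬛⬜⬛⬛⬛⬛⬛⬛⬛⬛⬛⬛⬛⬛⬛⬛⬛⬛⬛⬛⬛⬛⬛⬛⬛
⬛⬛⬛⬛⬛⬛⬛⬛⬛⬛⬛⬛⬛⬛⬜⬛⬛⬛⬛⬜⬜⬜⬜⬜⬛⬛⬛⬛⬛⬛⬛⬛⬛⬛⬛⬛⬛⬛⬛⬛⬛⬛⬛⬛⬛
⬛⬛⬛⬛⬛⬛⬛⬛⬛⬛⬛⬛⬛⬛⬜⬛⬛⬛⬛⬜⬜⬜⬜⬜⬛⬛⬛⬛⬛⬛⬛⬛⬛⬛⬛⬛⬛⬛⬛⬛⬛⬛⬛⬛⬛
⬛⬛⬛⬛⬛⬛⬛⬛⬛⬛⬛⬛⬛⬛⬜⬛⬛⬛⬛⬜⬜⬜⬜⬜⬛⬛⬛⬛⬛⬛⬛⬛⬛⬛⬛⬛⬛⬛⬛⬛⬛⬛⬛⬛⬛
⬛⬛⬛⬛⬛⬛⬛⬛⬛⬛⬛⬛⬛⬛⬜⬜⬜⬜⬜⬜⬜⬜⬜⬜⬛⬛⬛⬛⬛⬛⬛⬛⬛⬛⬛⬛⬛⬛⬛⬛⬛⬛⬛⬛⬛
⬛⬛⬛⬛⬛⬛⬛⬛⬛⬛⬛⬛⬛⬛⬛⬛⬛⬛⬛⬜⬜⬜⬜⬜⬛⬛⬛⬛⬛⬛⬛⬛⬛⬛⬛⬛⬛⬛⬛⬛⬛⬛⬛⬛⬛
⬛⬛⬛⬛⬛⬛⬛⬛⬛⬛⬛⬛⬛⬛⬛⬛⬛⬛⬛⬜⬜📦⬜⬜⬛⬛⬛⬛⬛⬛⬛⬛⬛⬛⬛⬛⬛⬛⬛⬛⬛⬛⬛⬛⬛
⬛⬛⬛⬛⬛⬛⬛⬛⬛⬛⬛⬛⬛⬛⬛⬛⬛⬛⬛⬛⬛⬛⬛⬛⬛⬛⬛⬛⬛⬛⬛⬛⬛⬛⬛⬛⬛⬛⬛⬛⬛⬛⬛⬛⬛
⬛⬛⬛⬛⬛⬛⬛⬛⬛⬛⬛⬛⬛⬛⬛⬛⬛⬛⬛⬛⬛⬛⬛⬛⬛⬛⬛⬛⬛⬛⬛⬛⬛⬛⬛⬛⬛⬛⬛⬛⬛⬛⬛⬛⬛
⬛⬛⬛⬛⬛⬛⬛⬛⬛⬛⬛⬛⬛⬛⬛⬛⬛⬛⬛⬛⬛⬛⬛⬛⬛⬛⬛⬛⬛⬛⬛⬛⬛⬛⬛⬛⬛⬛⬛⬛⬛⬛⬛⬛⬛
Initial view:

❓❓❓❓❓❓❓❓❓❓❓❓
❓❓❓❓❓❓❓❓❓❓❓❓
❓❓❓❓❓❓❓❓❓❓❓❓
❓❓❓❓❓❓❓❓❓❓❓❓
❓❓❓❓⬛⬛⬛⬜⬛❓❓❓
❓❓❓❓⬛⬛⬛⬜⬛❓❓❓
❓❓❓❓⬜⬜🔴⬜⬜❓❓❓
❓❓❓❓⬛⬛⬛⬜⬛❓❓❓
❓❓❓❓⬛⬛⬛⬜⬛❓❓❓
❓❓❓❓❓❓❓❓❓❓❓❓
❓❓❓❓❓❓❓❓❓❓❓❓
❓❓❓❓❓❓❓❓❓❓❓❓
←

❓❓❓❓❓❓❓❓❓❓❓❓
❓❓❓❓❓❓❓❓❓❓❓❓
❓❓❓❓❓❓❓❓❓❓❓❓
❓❓❓❓❓❓❓❓❓❓❓❓
❓❓❓❓⬛⬛⬛⬛⬜⬛❓❓
❓❓❓❓⬛⬛⬛⬛⬜⬛❓❓
❓❓❓❓⬜⬜🔴⬜⬜⬜❓❓
❓❓❓❓🚪⬛⬛⬛⬜⬛❓❓
❓❓❓❓⬜⬛⬛⬛⬜⬛❓❓
❓❓❓❓❓❓❓❓❓❓❓❓
❓❓❓❓❓❓❓❓❓❓❓❓
❓❓❓❓❓❓❓❓❓❓❓❓

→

❓❓❓❓❓❓❓❓❓❓❓❓
❓❓❓❓❓❓❓❓❓❓❓❓
❓❓❓❓❓❓❓❓❓❓❓❓
❓❓❓❓❓❓❓❓❓❓❓❓
❓❓❓⬛⬛⬛⬛⬜⬛❓❓❓
❓❓❓⬛⬛⬛⬛⬜⬛❓❓❓
❓❓❓⬜⬜⬜🔴⬜⬜❓❓❓
❓❓❓🚪⬛⬛⬛⬜⬛❓❓❓
❓❓❓⬜⬛⬛⬛⬜⬛❓❓❓
❓❓❓❓❓❓❓❓❓❓❓❓
❓❓❓❓❓❓❓❓❓❓❓❓
❓❓❓❓❓❓❓❓❓❓❓❓

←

❓❓❓❓❓❓❓❓❓❓❓❓
❓❓❓❓❓❓❓❓❓❓❓❓
❓❓❓❓❓❓❓❓❓❓❓❓
❓❓❓❓❓❓❓❓❓❓❓❓
❓❓❓❓⬛⬛⬛⬛⬜⬛❓❓
❓❓❓❓⬛⬛⬛⬛⬜⬛❓❓
❓❓❓❓⬜⬜🔴⬜⬜⬜❓❓
❓❓❓❓🚪⬛⬛⬛⬜⬛❓❓
❓❓❓❓⬜⬛⬛⬛⬜⬛❓❓
❓❓❓❓❓❓❓❓❓❓❓❓
❓❓❓❓❓❓❓❓❓❓❓❓
❓❓❓❓❓❓❓❓❓❓❓❓

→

❓❓❓❓❓❓❓❓❓❓❓❓
❓❓❓❓❓❓❓❓❓❓❓❓
❓❓❓❓❓❓❓❓❓❓❓❓
❓❓❓❓❓❓❓❓❓❓❓❓
❓❓❓⬛⬛⬛⬛⬜⬛❓❓❓
❓❓❓⬛⬛⬛⬛⬜⬛❓❓❓
❓❓❓⬜⬜⬜🔴⬜⬜❓❓❓
❓❓❓🚪⬛⬛⬛⬜⬛❓❓❓
❓❓❓⬜⬛⬛⬛⬜⬛❓❓❓
❓❓❓❓❓❓❓❓❓❓❓❓
❓❓❓❓❓❓❓❓❓❓❓❓
❓❓❓❓❓❓❓❓❓❓❓❓

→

❓❓❓❓❓❓❓❓❓❓❓❓
❓❓❓❓❓❓❓❓❓❓❓❓
❓❓❓❓❓❓❓❓❓❓❓❓
❓❓❓❓❓❓❓❓❓❓❓❓
❓❓⬛⬛⬛⬛⬜⬛⬛❓❓❓
❓❓⬛⬛⬛⬛⬜⬛⬛❓❓❓
❓❓⬜⬜⬜⬜🔴⬜⬜❓❓❓
❓❓🚪⬛⬛⬛⬜⬛⬛❓❓❓
❓❓⬜⬛⬛⬛⬜⬛⬛❓❓❓
❓❓❓❓❓❓❓❓❓❓❓❓
❓❓❓❓❓❓❓❓❓❓❓❓
❓❓❓❓❓❓❓❓❓❓❓❓

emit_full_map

⬛⬛⬛⬛⬜⬛⬛
⬛⬛⬛⬛⬜⬛⬛
⬜⬜⬜⬜🔴⬜⬜
🚪⬛⬛⬛⬜⬛⬛
⬜⬛⬛⬛⬜⬛⬛

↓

❓❓❓❓❓❓❓❓❓❓❓❓
❓❓❓❓❓❓❓❓❓❓❓❓
❓❓❓❓❓❓❓❓❓❓❓❓
❓❓⬛⬛⬛⬛⬜⬛⬛❓❓❓
❓❓⬛⬛⬛⬛⬜⬛⬛❓❓❓
❓❓⬜⬜⬜⬜⬜⬜⬜❓❓❓
❓❓🚪⬛⬛⬛🔴⬛⬛❓❓❓
❓❓⬜⬛⬛⬛⬜⬛⬛❓❓❓
❓❓❓❓⬛⬛⬜⬛⬛❓❓❓
❓❓❓❓❓❓❓❓❓❓❓❓
❓❓❓❓❓❓❓❓❓❓❓❓
❓❓❓❓❓❓❓❓❓❓❓❓

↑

❓❓❓❓❓❓❓❓❓❓❓❓
❓❓❓❓❓❓❓❓❓❓❓❓
❓❓❓❓❓❓❓❓❓❓❓❓
❓❓❓❓❓❓❓❓❓❓❓❓
❓❓⬛⬛⬛⬛⬜⬛⬛❓❓❓
❓❓⬛⬛⬛⬛⬜⬛⬛❓❓❓
❓❓⬜⬜⬜⬜🔴⬜⬜❓❓❓
❓❓🚪⬛⬛⬛⬜⬛⬛❓❓❓
❓❓⬜⬛⬛⬛⬜⬛⬛❓❓❓
❓❓❓❓⬛⬛⬜⬛⬛❓❓❓
❓❓❓❓❓❓❓❓❓❓❓❓
❓❓❓❓❓❓❓❓❓❓❓❓

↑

❓❓❓❓❓❓❓❓❓❓❓❓
❓❓❓❓❓❓❓❓❓❓❓❓
❓❓❓❓❓❓❓❓❓❓❓❓
❓❓❓❓❓❓❓❓❓❓❓❓
❓❓❓❓⬛⬛⬜⬛⬛❓❓❓
❓❓⬛⬛⬛⬛⬜⬛⬛❓❓❓
❓❓⬛⬛⬛⬛🔴⬛⬛❓❓❓
❓❓⬜⬜⬜⬜⬜⬜⬜❓❓❓
❓❓🚪⬛⬛⬛⬜⬛⬛❓❓❓
❓❓⬜⬛⬛⬛⬜⬛⬛❓❓❓
❓❓❓❓⬛⬛⬜⬛⬛❓❓❓
❓❓❓❓❓❓❓❓❓❓❓❓

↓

❓❓❓❓❓❓❓❓❓❓❓❓
❓❓❓❓❓❓❓❓❓❓❓❓
❓❓❓❓❓❓❓❓❓❓❓❓
❓❓❓❓⬛⬛⬜⬛⬛❓❓❓
❓❓⬛⬛⬛⬛⬜⬛⬛❓❓❓
❓❓⬛⬛⬛⬛⬜⬛⬛❓❓❓
❓❓⬜⬜⬜⬜🔴⬜⬜❓❓❓
❓❓🚪⬛⬛⬛⬜⬛⬛❓❓❓
❓❓⬜⬛⬛⬛⬜⬛⬛❓❓❓
❓❓❓❓⬛⬛⬜⬛⬛❓❓❓
❓❓❓❓❓❓❓❓❓❓❓❓
❓❓❓❓❓❓❓❓❓❓❓❓

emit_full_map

❓❓⬛⬛⬜⬛⬛
⬛⬛⬛⬛⬜⬛⬛
⬛⬛⬛⬛⬜⬛⬛
⬜⬜⬜⬜🔴⬜⬜
🚪⬛⬛⬛⬜⬛⬛
⬜⬛⬛⬛⬜⬛⬛
❓❓⬛⬛⬜⬛⬛

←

❓❓❓❓❓❓❓❓❓❓❓❓
❓❓❓❓❓❓❓❓❓❓❓❓
❓❓❓❓❓❓❓❓❓❓❓❓
❓❓❓❓❓⬛⬛⬜⬛⬛❓❓
❓❓❓⬛⬛⬛⬛⬜⬛⬛❓❓
❓❓❓⬛⬛⬛⬛⬜⬛⬛❓❓
❓❓❓⬜⬜⬜🔴⬜⬜⬜❓❓
❓❓❓🚪⬛⬛⬛⬜⬛⬛❓❓
❓❓❓⬜⬛⬛⬛⬜⬛⬛❓❓
❓❓❓❓❓⬛⬛⬜⬛⬛❓❓
❓❓❓❓❓❓❓❓❓❓❓❓
❓❓❓❓❓❓❓❓❓❓❓❓

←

❓❓❓❓❓❓❓❓❓❓❓❓
❓❓❓❓❓❓❓❓❓❓❓❓
❓❓❓❓❓❓❓❓❓❓❓❓
❓❓❓❓❓❓⬛⬛⬜⬛⬛❓
❓❓❓❓⬛⬛⬛⬛⬜⬛⬛❓
❓❓❓❓⬛⬛⬛⬛⬜⬛⬛❓
❓❓❓❓⬜⬜🔴⬜⬜⬜⬜❓
❓❓❓❓🚪⬛⬛⬛⬜⬛⬛❓
❓❓❓❓⬜⬛⬛⬛⬜⬛⬛❓
❓❓❓❓❓❓⬛⬛⬜⬛⬛❓
❓❓❓❓❓❓❓❓❓❓❓❓
❓❓❓❓❓❓❓❓❓❓❓❓

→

❓❓❓❓❓❓❓❓❓❓❓❓
❓❓❓❓❓❓❓❓❓❓❓❓
❓❓❓❓❓❓❓❓❓❓❓❓
❓❓❓❓❓⬛⬛⬜⬛⬛❓❓
❓❓❓⬛⬛⬛⬛⬜⬛⬛❓❓
❓❓❓⬛⬛⬛⬛⬜⬛⬛❓❓
❓❓❓⬜⬜⬜🔴⬜⬜⬜❓❓
❓❓❓🚪⬛⬛⬛⬜⬛⬛❓❓
❓❓❓⬜⬛⬛⬛⬜⬛⬛❓❓
❓❓❓❓❓⬛⬛⬜⬛⬛❓❓
❓❓❓❓❓❓❓❓❓❓❓❓
❓❓❓❓❓❓❓❓❓❓❓❓

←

❓❓❓❓❓❓❓❓❓❓❓❓
❓❓❓❓❓❓❓❓❓❓❓❓
❓❓❓❓❓❓❓❓❓❓❓❓
❓❓❓❓❓❓⬛⬛⬜⬛⬛❓
❓❓❓❓⬛⬛⬛⬛⬜⬛⬛❓
❓❓❓❓⬛⬛⬛⬛⬜⬛⬛❓
❓❓❓❓⬜⬜🔴⬜⬜⬜⬜❓
❓❓❓❓🚪⬛⬛⬛⬜⬛⬛❓
❓❓❓❓⬜⬛⬛⬛⬜⬛⬛❓
❓❓❓❓❓❓⬛⬛⬜⬛⬛❓
❓❓❓❓❓❓❓❓❓❓❓❓
❓❓❓❓❓❓❓❓❓❓❓❓

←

❓❓❓❓❓❓❓❓❓❓❓❓
❓❓❓❓❓❓❓❓❓❓❓❓
❓❓❓❓❓❓❓❓❓❓❓❓
❓❓❓❓❓❓❓⬛⬛⬜⬛⬛
❓❓❓❓⬜⬛⬛⬛⬛⬜⬛⬛
❓❓❓❓⬜⬛⬛⬛⬛⬜⬛⬛
❓❓❓❓⬜⬜🔴⬜⬜⬜⬜⬜
❓❓❓❓⬜🚪⬛⬛⬛⬜⬛⬛
❓❓❓❓⬜⬜⬛⬛⬛⬜⬛⬛
❓❓❓❓❓❓❓⬛⬛⬜⬛⬛
❓❓❓❓❓❓❓❓❓❓❓❓
❓❓❓❓❓❓❓❓❓❓❓❓

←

❓❓❓❓❓❓❓❓❓❓❓❓
❓❓❓❓❓❓❓❓❓❓❓❓
❓❓❓❓❓❓❓❓❓❓❓❓
❓❓❓❓❓❓❓❓⬛⬛⬜⬛
❓❓❓❓⬛⬜⬛⬛⬛⬛⬜⬛
❓❓❓❓⬛⬜⬛⬛⬛⬛⬜⬛
❓❓❓❓⬜⬜🔴⬜⬜⬜⬜⬜
❓❓❓❓⬜⬜🚪⬛⬛⬛⬜⬛
❓❓❓❓⬜⬜⬜⬛⬛⬛⬜⬛
❓❓❓❓❓❓❓❓⬛⬛⬜⬛
❓❓❓❓❓❓❓❓❓❓❓❓
❓❓❓❓❓❓❓❓❓❓❓❓

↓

❓❓❓❓❓❓❓❓❓❓❓❓
❓❓❓❓❓❓❓❓❓❓❓❓
❓❓❓❓❓❓❓❓⬛⬛⬜⬛
❓❓❓❓⬛⬜⬛⬛⬛⬛⬜⬛
❓❓❓❓⬛⬜⬛⬛⬛⬛⬜⬛
❓❓❓❓⬜⬜⬜⬜⬜⬜⬜⬜
❓❓❓❓⬜⬜🔴⬛⬛⬛⬜⬛
❓❓❓❓⬜⬜⬜⬛⬛⬛⬜⬛
❓❓❓❓⬜⬜⬜⬛⬛⬛⬜⬛
❓❓❓❓❓❓❓❓❓❓❓❓
❓❓❓❓❓❓❓❓❓❓❓❓
❓❓❓❓❓❓❓❓❓❓❓❓

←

❓❓❓❓❓❓❓❓❓❓❓❓
❓❓❓❓❓❓❓❓❓❓❓❓
❓❓❓❓❓❓❓❓❓⬛⬛⬜
❓❓❓❓❓⬛⬜⬛⬛⬛⬛⬜
❓❓❓❓⬜⬛⬜⬛⬛⬛⬛⬜
❓❓❓❓⬜⬜⬜⬜⬜⬜⬜⬜
❓❓❓❓⬜⬜🔴🚪⬛⬛⬛⬜
❓❓❓❓⬜⬜⬜⬜⬛⬛⬛⬜
❓❓❓❓⬜⬜⬜⬜⬛⬛⬛⬜
❓❓❓❓❓❓❓❓❓❓❓❓
❓❓❓❓❓❓❓❓❓❓❓❓
❓❓❓❓❓❓❓❓❓❓❓❓

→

❓❓❓❓❓❓❓❓❓❓❓❓
❓❓❓❓❓❓❓❓❓❓❓❓
❓❓❓❓❓❓❓❓⬛⬛⬜⬛
❓❓❓❓⬛⬜⬛⬛⬛⬛⬜⬛
❓❓❓⬜⬛⬜⬛⬛⬛⬛⬜⬛
❓❓❓⬜⬜⬜⬜⬜⬜⬜⬜⬜
❓❓❓⬜⬜⬜🔴⬛⬛⬛⬜⬛
❓❓❓⬜⬜⬜⬜⬛⬛⬛⬜⬛
❓❓❓⬜⬜⬜⬜⬛⬛⬛⬜⬛
❓❓❓❓❓❓❓❓❓❓❓❓
❓❓❓❓❓❓❓❓❓❓❓❓
❓❓❓❓❓❓❓❓❓❓❓❓

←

❓❓❓❓❓❓❓❓❓❓❓❓
❓❓❓❓❓❓❓❓❓❓❓❓
❓❓❓❓❓❓❓❓❓⬛⬛⬜
❓❓❓❓❓⬛⬜⬛⬛⬛⬛⬜
❓❓❓❓⬜⬛⬜⬛⬛⬛⬛⬜
❓❓❓❓⬜⬜⬜⬜⬜⬜⬜⬜
❓❓❓❓⬜⬜🔴🚪⬛⬛⬛⬜
❓❓❓❓⬜⬜⬜⬜⬛⬛⬛⬜
❓❓❓❓⬜⬜⬜⬜⬛⬛⬛⬜
❓❓❓❓❓❓❓❓❓❓❓❓
❓❓❓❓❓❓❓❓❓❓❓❓
❓❓❓❓❓❓❓❓❓❓❓❓

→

❓❓❓❓❓❓❓❓❓❓❓❓
❓❓❓❓❓❓❓❓❓❓❓❓
❓❓❓❓❓❓❓❓⬛⬛⬜⬛
❓❓❓❓⬛⬜⬛⬛⬛⬛⬜⬛
❓❓❓⬜⬛⬜⬛⬛⬛⬛⬜⬛
❓❓❓⬜⬜⬜⬜⬜⬜⬜⬜⬜
❓❓❓⬜⬜⬜🔴⬛⬛⬛⬜⬛
❓❓❓⬜⬜⬜⬜⬛⬛⬛⬜⬛
❓❓❓⬜⬜⬜⬜⬛⬛⬛⬜⬛
❓❓❓❓❓❓❓❓❓❓❓❓
❓❓❓❓❓❓❓❓❓❓❓❓
❓❓❓❓❓❓❓❓❓❓❓❓

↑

❓❓❓❓❓❓❓❓❓❓❓❓
❓❓❓❓❓❓❓❓❓❓❓❓
❓❓❓❓❓❓❓❓❓❓❓❓
❓❓❓❓❓❓❓❓⬛⬛⬜⬛
❓❓❓❓⬛⬜⬛⬛⬛⬛⬜⬛
❓❓❓⬜⬛⬜⬛⬛⬛⬛⬜⬛
❓❓❓⬜⬜⬜🔴⬜⬜⬜⬜⬜
❓❓❓⬜⬜⬜🚪⬛⬛⬛⬜⬛
❓❓❓⬜⬜⬜⬜⬛⬛⬛⬜⬛
❓❓❓⬜⬜⬜⬜⬛⬛⬛⬜⬛
❓❓❓❓❓❓❓❓❓❓❓❓
❓❓❓❓❓❓❓❓❓❓❓❓

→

❓❓❓❓❓❓❓❓❓❓❓❓
❓❓❓❓❓❓❓❓❓❓❓❓
❓❓❓❓❓❓❓❓❓❓❓❓
❓❓❓❓❓❓❓⬛⬛⬜⬛⬛
❓❓❓⬛⬜⬛⬛⬛⬛⬜⬛⬛
❓❓⬜⬛⬜⬛⬛⬛⬛⬜⬛⬛
❓❓⬜⬜⬜⬜🔴⬜⬜⬜⬜⬜
❓❓⬜⬜⬜🚪⬛⬛⬛⬜⬛⬛
❓❓⬜⬜⬜⬜⬛⬛⬛⬜⬛⬛
❓❓⬜⬜⬜⬜⬛⬛⬛⬜⬛⬛
❓❓❓❓❓❓❓❓❓❓❓❓
❓❓❓❓❓❓❓❓❓❓❓❓

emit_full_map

❓❓❓❓❓⬛⬛⬜⬛⬛
❓⬛⬜⬛⬛⬛⬛⬜⬛⬛
⬜⬛⬜⬛⬛⬛⬛⬜⬛⬛
⬜⬜⬜⬜🔴⬜⬜⬜⬜⬜
⬜⬜⬜🚪⬛⬛⬛⬜⬛⬛
⬜⬜⬜⬜⬛⬛⬛⬜⬛⬛
⬜⬜⬜⬜⬛⬛⬛⬜⬛⬛


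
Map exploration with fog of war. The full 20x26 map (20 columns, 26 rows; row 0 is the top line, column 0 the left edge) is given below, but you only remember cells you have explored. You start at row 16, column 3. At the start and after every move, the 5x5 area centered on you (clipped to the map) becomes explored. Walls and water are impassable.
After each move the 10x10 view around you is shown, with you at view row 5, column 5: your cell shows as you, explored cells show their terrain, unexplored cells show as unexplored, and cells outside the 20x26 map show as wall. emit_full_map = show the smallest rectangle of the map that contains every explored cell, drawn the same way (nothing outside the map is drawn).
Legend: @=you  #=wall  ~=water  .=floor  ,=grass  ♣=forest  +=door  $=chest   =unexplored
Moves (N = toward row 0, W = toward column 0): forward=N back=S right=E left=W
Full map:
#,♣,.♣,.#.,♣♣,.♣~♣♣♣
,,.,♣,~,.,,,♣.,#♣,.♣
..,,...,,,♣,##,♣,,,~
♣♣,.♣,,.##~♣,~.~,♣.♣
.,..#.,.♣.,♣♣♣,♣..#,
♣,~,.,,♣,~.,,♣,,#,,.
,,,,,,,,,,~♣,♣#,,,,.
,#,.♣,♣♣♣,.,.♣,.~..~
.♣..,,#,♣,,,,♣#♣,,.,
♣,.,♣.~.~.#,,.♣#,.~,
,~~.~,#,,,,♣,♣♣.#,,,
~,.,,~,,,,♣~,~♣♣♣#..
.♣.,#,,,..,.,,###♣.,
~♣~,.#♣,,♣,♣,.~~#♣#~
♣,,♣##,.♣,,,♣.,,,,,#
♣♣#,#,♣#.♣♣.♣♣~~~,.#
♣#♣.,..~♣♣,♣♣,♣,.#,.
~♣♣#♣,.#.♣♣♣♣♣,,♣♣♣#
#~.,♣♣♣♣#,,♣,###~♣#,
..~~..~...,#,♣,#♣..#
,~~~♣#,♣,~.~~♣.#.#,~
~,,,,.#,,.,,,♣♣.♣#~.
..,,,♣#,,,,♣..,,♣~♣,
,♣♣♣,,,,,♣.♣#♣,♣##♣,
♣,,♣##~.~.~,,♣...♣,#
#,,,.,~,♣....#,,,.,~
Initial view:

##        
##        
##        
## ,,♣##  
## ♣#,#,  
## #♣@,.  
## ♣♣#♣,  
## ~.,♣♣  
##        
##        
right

#         
#         
#         
# ,,♣##,  
# ♣#,#,♣  
# #♣.@..  
# ♣♣#♣,.  
# ~.,♣♣♣  
#         
#         

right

          
          
          
 ,,♣##,.  
 ♣#,#,♣#  
 #♣.,@.~  
 ♣♣#♣,.#  
 ~.,♣♣♣♣  
          
          

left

#         
#         
#         
# ,,♣##,. 
# ♣#,#,♣# 
# #♣.@..~ 
# ♣♣#♣,.# 
# ~.,♣♣♣♣ 
#         
#         

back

#         
#         
# ,,♣##,. 
# ♣#,#,♣# 
# #♣.,..~ 
# ♣♣#@,.# 
# ~.,♣♣♣♣ 
#  ~~..~  
#         
#         

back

#         
# ,,♣##,. 
# ♣#,#,♣# 
# #♣.,..~ 
# ♣♣#♣,.# 
# ~.,@♣♣♣ 
#  ~~..~  
#  ~~♣#,  
#         
#         

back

# ,,♣##,. 
# ♣#,#,♣# 
# #♣.,..~ 
# ♣♣#♣,.# 
# ~.,♣♣♣♣ 
#  ~~@.~  
#  ~~♣#,  
#  ,,,.#  
#         
#         

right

 ,,♣##,.  
 ♣#,#,♣#  
 #♣.,..~  
 ♣♣#♣,.#  
 ~.,♣♣♣♣  
  ~~.@~.  
  ~~♣#,♣  
  ,,,.#,  
          
          

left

# ,,♣##,. 
# ♣#,#,♣# 
# #♣.,..~ 
# ♣♣#♣,.# 
# ~.,♣♣♣♣ 
#  ~~@.~. 
#  ~~♣#,♣ 
#  ,,,.#, 
#         
#         

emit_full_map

,,♣##,.
♣#,#,♣#
#♣.,..~
♣♣#♣,.#
~.,♣♣♣♣
 ~~@.~.
 ~~♣#,♣
 ,,,.#,

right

 ,,♣##,.  
 ♣#,#,♣#  
 #♣.,..~  
 ♣♣#♣,.#  
 ~.,♣♣♣♣  
  ~~.@~.  
  ~~♣#,♣  
  ,,,.#,  
          
          

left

# ,,♣##,. 
# ♣#,#,♣# 
# #♣.,..~ 
# ♣♣#♣,.# 
# ~.,♣♣♣♣ 
#  ~~@.~. 
#  ~~♣#,♣ 
#  ,,,.#, 
#         
#         


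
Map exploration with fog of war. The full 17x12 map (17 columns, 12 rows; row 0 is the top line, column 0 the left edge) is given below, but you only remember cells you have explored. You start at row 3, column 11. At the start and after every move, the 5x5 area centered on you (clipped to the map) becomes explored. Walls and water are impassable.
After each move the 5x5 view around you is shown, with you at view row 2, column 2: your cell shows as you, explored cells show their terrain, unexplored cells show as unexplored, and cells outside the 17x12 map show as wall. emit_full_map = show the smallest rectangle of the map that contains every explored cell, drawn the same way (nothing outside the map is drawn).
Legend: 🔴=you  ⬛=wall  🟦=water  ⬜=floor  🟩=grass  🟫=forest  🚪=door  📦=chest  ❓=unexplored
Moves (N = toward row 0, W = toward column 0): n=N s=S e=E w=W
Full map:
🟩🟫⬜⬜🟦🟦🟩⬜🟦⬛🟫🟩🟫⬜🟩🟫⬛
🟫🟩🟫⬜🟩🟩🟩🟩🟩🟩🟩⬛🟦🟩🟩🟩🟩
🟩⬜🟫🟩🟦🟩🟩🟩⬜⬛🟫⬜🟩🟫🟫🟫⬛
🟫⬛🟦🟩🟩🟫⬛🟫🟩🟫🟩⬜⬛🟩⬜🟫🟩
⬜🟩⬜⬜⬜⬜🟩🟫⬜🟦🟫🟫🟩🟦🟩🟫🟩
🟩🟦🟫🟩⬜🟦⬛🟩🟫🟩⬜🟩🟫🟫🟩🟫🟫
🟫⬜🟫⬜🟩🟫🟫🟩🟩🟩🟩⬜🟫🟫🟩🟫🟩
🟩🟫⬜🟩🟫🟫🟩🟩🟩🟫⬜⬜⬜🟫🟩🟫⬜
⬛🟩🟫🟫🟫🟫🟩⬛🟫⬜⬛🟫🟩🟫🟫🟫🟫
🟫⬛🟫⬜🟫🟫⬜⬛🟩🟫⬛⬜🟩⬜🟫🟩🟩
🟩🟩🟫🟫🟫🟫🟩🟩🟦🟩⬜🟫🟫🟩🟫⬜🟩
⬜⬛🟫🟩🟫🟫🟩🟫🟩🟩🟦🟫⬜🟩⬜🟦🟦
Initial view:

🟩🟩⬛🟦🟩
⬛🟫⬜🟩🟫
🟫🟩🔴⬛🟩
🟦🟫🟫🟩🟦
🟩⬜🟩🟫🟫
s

⬛🟫⬜🟩🟫
🟫🟩⬜⬛🟩
🟦🟫🔴🟩🟦
🟩⬜🟩🟫🟫
🟩🟩⬜🟫🟫

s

🟫🟩⬜⬛🟩
🟦🟫🟫🟩🟦
🟩⬜🔴🟫🟫
🟩🟩⬜🟫🟫
🟫⬜⬜⬜🟫

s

🟦🟫🟫🟩🟦
🟩⬜🟩🟫🟫
🟩🟩🔴🟫🟫
🟫⬜⬜⬜🟫
⬜⬛🟫🟩🟫

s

🟩⬜🟩🟫🟫
🟩🟩⬜🟫🟫
🟫⬜🔴⬜🟫
⬜⬛🟫🟩🟫
🟫⬛⬜🟩⬜

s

🟩🟩⬜🟫🟫
🟫⬜⬜⬜🟫
⬜⬛🔴🟩🟫
🟫⬛⬜🟩⬜
🟩⬜🟫🟫🟩

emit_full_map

🟩🟩⬛🟦🟩
⬛🟫⬜🟩🟫
🟫🟩⬜⬛🟩
🟦🟫🟫🟩🟦
🟩⬜🟩🟫🟫
🟩🟩⬜🟫🟫
🟫⬜⬜⬜🟫
⬜⬛🔴🟩🟫
🟫⬛⬜🟩⬜
🟩⬜🟫🟫🟩

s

🟫⬜⬜⬜🟫
⬜⬛🟫🟩🟫
🟫⬛🔴🟩⬜
🟩⬜🟫🟫🟩
🟩🟦🟫⬜🟩

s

⬜⬛🟫🟩🟫
🟫⬛⬜🟩⬜
🟩⬜🔴🟫🟩
🟩🟦🟫⬜🟩
⬛⬛⬛⬛⬛

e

⬛🟫🟩🟫🟫
⬛⬜🟩⬜🟫
⬜🟫🔴🟩🟫
🟦🟫⬜🟩⬜
⬛⬛⬛⬛⬛

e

🟫🟩🟫🟫🟫
⬜🟩⬜🟫🟩
🟫🟫🔴🟫⬜
🟫⬜🟩⬜🟦
⬛⬛⬛⬛⬛

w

⬛🟫🟩🟫🟫
⬛⬜🟩⬜🟫
⬜🟫🔴🟩🟫
🟦🟫⬜🟩⬜
⬛⬛⬛⬛⬛

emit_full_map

🟩🟩⬛🟦🟩❓❓
⬛🟫⬜🟩🟫❓❓
🟫🟩⬜⬛🟩❓❓
🟦🟫🟫🟩🟦❓❓
🟩⬜🟩🟫🟫❓❓
🟩🟩⬜🟫🟫❓❓
🟫⬜⬜⬜🟫❓❓
⬜⬛🟫🟩🟫🟫🟫
🟫⬛⬜🟩⬜🟫🟩
🟩⬜🟫🔴🟩🟫⬜
🟩🟦🟫⬜🟩⬜🟦

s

⬛⬜🟩⬜🟫
⬜🟫🟫🟩🟫
🟦🟫🔴🟩⬜
⬛⬛⬛⬛⬛
⬛⬛⬛⬛⬛

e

⬜🟩⬜🟫🟩
🟫🟫🟩🟫⬜
🟫⬜🔴⬜🟦
⬛⬛⬛⬛⬛
⬛⬛⬛⬛⬛

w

⬛⬜🟩⬜🟫
⬜🟫🟫🟩🟫
🟦🟫🔴🟩⬜
⬛⬛⬛⬛⬛
⬛⬛⬛⬛⬛

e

⬜🟩⬜🟫🟩
🟫🟫🟩🟫⬜
🟫⬜🔴⬜🟦
⬛⬛⬛⬛⬛
⬛⬛⬛⬛⬛

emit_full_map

🟩🟩⬛🟦🟩❓❓
⬛🟫⬜🟩🟫❓❓
🟫🟩⬜⬛🟩❓❓
🟦🟫🟫🟩🟦❓❓
🟩⬜🟩🟫🟫❓❓
🟩🟩⬜🟫🟫❓❓
🟫⬜⬜⬜🟫❓❓
⬜⬛🟫🟩🟫🟫🟫
🟫⬛⬜🟩⬜🟫🟩
🟩⬜🟫🟫🟩🟫⬜
🟩🟦🟫⬜🔴⬜🟦


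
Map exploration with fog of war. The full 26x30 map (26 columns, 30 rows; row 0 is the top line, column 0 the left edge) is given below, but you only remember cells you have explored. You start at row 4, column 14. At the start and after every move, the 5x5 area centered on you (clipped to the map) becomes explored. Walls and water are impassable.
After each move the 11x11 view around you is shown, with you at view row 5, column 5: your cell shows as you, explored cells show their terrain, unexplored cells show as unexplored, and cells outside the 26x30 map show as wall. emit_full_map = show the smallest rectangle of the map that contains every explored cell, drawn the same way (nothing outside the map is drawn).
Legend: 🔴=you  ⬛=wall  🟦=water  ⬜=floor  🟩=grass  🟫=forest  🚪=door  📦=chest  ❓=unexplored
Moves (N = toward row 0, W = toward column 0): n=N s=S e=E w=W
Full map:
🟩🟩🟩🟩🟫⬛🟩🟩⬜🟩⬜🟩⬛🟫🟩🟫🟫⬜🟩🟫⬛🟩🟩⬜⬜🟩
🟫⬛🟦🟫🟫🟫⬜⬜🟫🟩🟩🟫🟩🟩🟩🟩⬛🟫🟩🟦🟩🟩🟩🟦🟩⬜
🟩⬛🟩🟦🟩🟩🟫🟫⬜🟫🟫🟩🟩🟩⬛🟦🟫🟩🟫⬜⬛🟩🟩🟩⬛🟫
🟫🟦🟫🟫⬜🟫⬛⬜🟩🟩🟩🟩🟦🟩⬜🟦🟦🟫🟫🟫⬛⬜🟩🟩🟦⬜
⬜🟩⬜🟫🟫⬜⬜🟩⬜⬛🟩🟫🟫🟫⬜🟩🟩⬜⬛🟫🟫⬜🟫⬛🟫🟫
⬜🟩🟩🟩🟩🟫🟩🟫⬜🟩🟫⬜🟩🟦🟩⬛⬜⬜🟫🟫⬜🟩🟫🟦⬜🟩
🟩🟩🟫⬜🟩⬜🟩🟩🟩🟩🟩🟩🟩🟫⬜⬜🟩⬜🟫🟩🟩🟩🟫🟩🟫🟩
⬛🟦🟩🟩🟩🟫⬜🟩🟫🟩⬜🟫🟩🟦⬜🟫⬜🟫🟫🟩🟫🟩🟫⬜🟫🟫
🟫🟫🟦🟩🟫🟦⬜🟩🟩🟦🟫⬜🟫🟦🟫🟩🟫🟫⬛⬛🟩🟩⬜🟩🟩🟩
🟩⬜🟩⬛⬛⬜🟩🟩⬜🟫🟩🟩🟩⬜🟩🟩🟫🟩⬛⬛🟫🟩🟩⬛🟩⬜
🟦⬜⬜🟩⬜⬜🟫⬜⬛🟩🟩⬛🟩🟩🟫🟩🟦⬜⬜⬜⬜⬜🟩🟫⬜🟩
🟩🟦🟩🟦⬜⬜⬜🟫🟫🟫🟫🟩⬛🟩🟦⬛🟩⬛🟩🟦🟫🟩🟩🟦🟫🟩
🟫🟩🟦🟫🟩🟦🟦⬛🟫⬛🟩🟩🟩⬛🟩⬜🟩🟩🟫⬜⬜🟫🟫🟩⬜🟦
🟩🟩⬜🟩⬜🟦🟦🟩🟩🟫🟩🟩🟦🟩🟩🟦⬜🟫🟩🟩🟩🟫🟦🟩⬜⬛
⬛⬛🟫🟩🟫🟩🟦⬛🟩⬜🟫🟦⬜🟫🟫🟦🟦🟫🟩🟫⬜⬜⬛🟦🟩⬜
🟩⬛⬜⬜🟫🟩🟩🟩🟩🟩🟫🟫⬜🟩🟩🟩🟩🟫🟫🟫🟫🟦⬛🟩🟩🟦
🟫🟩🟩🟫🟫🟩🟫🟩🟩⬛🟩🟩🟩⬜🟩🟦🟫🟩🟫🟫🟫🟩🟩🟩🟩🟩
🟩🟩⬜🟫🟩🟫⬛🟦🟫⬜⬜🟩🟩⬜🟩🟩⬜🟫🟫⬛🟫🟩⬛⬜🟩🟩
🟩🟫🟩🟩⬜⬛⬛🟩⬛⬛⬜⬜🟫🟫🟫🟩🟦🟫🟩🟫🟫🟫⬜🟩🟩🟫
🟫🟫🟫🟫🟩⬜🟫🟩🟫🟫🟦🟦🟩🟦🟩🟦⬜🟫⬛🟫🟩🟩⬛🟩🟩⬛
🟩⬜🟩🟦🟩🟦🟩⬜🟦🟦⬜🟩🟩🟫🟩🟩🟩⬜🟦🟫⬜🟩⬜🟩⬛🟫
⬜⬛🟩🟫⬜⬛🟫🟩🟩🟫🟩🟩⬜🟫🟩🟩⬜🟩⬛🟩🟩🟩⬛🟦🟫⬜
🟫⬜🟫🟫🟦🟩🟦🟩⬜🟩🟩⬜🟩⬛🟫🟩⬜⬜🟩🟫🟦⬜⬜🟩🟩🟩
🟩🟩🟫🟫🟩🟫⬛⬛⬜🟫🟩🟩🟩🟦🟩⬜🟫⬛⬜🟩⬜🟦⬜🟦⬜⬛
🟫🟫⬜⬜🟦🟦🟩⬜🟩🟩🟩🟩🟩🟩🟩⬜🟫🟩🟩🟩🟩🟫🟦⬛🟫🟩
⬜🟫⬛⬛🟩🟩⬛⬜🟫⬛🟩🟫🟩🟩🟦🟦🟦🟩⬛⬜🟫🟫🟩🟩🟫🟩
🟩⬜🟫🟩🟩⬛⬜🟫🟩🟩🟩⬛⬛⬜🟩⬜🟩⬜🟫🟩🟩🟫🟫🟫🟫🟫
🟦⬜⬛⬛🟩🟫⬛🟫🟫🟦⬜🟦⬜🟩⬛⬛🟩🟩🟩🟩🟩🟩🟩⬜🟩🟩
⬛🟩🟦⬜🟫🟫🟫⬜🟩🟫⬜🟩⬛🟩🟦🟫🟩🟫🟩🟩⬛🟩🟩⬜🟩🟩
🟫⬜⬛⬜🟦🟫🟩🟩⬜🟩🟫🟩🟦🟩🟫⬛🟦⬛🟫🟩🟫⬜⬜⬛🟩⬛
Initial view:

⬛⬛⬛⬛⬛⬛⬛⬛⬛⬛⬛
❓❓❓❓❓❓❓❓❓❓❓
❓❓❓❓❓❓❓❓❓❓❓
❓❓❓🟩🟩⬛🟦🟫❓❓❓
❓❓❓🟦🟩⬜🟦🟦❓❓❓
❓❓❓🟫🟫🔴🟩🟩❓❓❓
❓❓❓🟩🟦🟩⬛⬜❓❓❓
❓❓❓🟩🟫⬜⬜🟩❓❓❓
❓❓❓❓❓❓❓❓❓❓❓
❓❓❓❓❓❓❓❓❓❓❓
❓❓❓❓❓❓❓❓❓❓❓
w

⬛⬛⬛⬛⬛⬛⬛⬛⬛⬛⬛
❓❓❓❓❓❓❓❓❓❓❓
❓❓❓❓❓❓❓❓❓❓❓
❓❓❓🟩🟩🟩⬛🟦🟫❓❓
❓❓❓🟩🟦🟩⬜🟦🟦❓❓
❓❓❓🟫🟫🔴⬜🟩🟩❓❓
❓❓❓⬜🟩🟦🟩⬛⬜❓❓
❓❓❓🟩🟩🟫⬜⬜🟩❓❓
❓❓❓❓❓❓❓❓❓❓❓
❓❓❓❓❓❓❓❓❓❓❓
❓❓❓❓❓❓❓❓❓❓❓

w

⬛⬛⬛⬛⬛⬛⬛⬛⬛⬛⬛
❓❓❓❓❓❓❓❓❓❓❓
❓❓❓❓❓❓❓❓❓❓❓
❓❓❓🟫🟩🟩🟩⬛🟦🟫❓
❓❓❓🟩🟩🟦🟩⬜🟦🟦❓
❓❓❓🟩🟫🔴🟫⬜🟩🟩❓
❓❓❓🟫⬜🟩🟦🟩⬛⬜❓
❓❓❓🟩🟩🟩🟫⬜⬜🟩❓
❓❓❓❓❓❓❓❓❓❓❓
❓❓❓❓❓❓❓❓❓❓❓
❓❓❓❓❓❓❓❓❓❓❓

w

⬛⬛⬛⬛⬛⬛⬛⬛⬛⬛⬛
❓❓❓❓❓❓❓❓❓❓❓
❓❓❓❓❓❓❓❓❓❓❓
❓❓❓🟫🟫🟩🟩🟩⬛🟦🟫
❓❓❓🟩🟩🟩🟦🟩⬜🟦🟦
❓❓❓⬛🟩🔴🟫🟫⬜🟩🟩
❓❓❓🟩🟫⬜🟩🟦🟩⬛⬜
❓❓❓🟩🟩🟩🟩🟫⬜⬜🟩
❓❓❓❓❓❓❓❓❓❓❓
❓❓❓❓❓❓❓❓❓❓❓
❓❓❓❓❓❓❓❓❓❓❓

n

⬛⬛⬛⬛⬛⬛⬛⬛⬛⬛⬛
⬛⬛⬛⬛⬛⬛⬛⬛⬛⬛⬛
❓❓❓❓❓❓❓❓❓❓❓
❓❓❓🟩🟩🟫🟩🟩❓❓❓
❓❓❓🟫🟫🟩🟩🟩⬛🟦🟫
❓❓❓🟩🟩🔴🟦🟩⬜🟦🟦
❓❓❓⬛🟩🟫🟫🟫⬜🟩🟩
❓❓❓🟩🟫⬜🟩🟦🟩⬛⬜
❓❓❓🟩🟩🟩🟩🟫⬜⬜🟩
❓❓❓❓❓❓❓❓❓❓❓
❓❓❓❓❓❓❓❓❓❓❓

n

⬛⬛⬛⬛⬛⬛⬛⬛⬛⬛⬛
⬛⬛⬛⬛⬛⬛⬛⬛⬛⬛⬛
⬛⬛⬛⬛⬛⬛⬛⬛⬛⬛⬛
❓❓❓🟩⬜🟩⬛🟫❓❓❓
❓❓❓🟩🟩🟫🟩🟩❓❓❓
❓❓❓🟫🟫🔴🟩🟩⬛🟦🟫
❓❓❓🟩🟩🟩🟦🟩⬜🟦🟦
❓❓❓⬛🟩🟫🟫🟫⬜🟩🟩
❓❓❓🟩🟫⬜🟩🟦🟩⬛⬜
❓❓❓🟩🟩🟩🟩🟫⬜⬜🟩
❓❓❓❓❓❓❓❓❓❓❓

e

⬛⬛⬛⬛⬛⬛⬛⬛⬛⬛⬛
⬛⬛⬛⬛⬛⬛⬛⬛⬛⬛⬛
⬛⬛⬛⬛⬛⬛⬛⬛⬛⬛⬛
❓❓🟩⬜🟩⬛🟫🟩❓❓❓
❓❓🟩🟩🟫🟩🟩🟩❓❓❓
❓❓🟫🟫🟩🔴🟩⬛🟦🟫❓
❓❓🟩🟩🟩🟦🟩⬜🟦🟦❓
❓❓⬛🟩🟫🟫🟫⬜🟩🟩❓
❓❓🟩🟫⬜🟩🟦🟩⬛⬜❓
❓❓🟩🟩🟩🟩🟫⬜⬜🟩❓
❓❓❓❓❓❓❓❓❓❓❓

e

⬛⬛⬛⬛⬛⬛⬛⬛⬛⬛⬛
⬛⬛⬛⬛⬛⬛⬛⬛⬛⬛⬛
⬛⬛⬛⬛⬛⬛⬛⬛⬛⬛⬛
❓🟩⬜🟩⬛🟫🟩🟫❓❓❓
❓🟩🟩🟫🟩🟩🟩🟩❓❓❓
❓🟫🟫🟩🟩🔴⬛🟦🟫❓❓
❓🟩🟩🟩🟦🟩⬜🟦🟦❓❓
❓⬛🟩🟫🟫🟫⬜🟩🟩❓❓
❓🟩🟫⬜🟩🟦🟩⬛⬜❓❓
❓🟩🟩🟩🟩🟫⬜⬜🟩❓❓
❓❓❓❓❓❓❓❓❓❓❓

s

⬛⬛⬛⬛⬛⬛⬛⬛⬛⬛⬛
⬛⬛⬛⬛⬛⬛⬛⬛⬛⬛⬛
❓🟩⬜🟩⬛🟫🟩🟫❓❓❓
❓🟩🟩🟫🟩🟩🟩🟩❓❓❓
❓🟫🟫🟩🟩🟩⬛🟦🟫❓❓
❓🟩🟩🟩🟦🔴⬜🟦🟦❓❓
❓⬛🟩🟫🟫🟫⬜🟩🟩❓❓
❓🟩🟫⬜🟩🟦🟩⬛⬜❓❓
❓🟩🟩🟩🟩🟫⬜⬜🟩❓❓
❓❓❓❓❓❓❓❓❓❓❓
❓❓❓❓❓❓❓❓❓❓❓

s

⬛⬛⬛⬛⬛⬛⬛⬛⬛⬛⬛
❓🟩⬜🟩⬛🟫🟩🟫❓❓❓
❓🟩🟩🟫🟩🟩🟩🟩❓❓❓
❓🟫🟫🟩🟩🟩⬛🟦🟫❓❓
❓🟩🟩🟩🟦🟩⬜🟦🟦❓❓
❓⬛🟩🟫🟫🔴⬜🟩🟩❓❓
❓🟩🟫⬜🟩🟦🟩⬛⬜❓❓
❓🟩🟩🟩🟩🟫⬜⬜🟩❓❓
❓❓❓❓❓❓❓❓❓❓❓
❓❓❓❓❓❓❓❓❓❓❓
❓❓❓❓❓❓❓❓❓❓❓

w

⬛⬛⬛⬛⬛⬛⬛⬛⬛⬛⬛
❓❓🟩⬜🟩⬛🟫🟩🟫❓❓
❓❓🟩🟩🟫🟩🟩🟩🟩❓❓
❓❓🟫🟫🟩🟩🟩⬛🟦🟫❓
❓❓🟩🟩🟩🟦🟩⬜🟦🟦❓
❓❓⬛🟩🟫🔴🟫⬜🟩🟩❓
❓❓🟩🟫⬜🟩🟦🟩⬛⬜❓
❓❓🟩🟩🟩🟩🟫⬜⬜🟩❓
❓❓❓❓❓❓❓❓❓❓❓
❓❓❓❓❓❓❓❓❓❓❓
❓❓❓❓❓❓❓❓❓❓❓

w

⬛⬛⬛⬛⬛⬛⬛⬛⬛⬛⬛
❓❓❓🟩⬜🟩⬛🟫🟩🟫❓
❓❓❓🟩🟩🟫🟩🟩🟩🟩❓
❓❓❓🟫🟫🟩🟩🟩⬛🟦🟫
❓❓❓🟩🟩🟩🟦🟩⬜🟦🟦
❓❓❓⬛🟩🔴🟫🟫⬜🟩🟩
❓❓❓🟩🟫⬜🟩🟦🟩⬛⬜
❓❓❓🟩🟩🟩🟩🟫⬜⬜🟩
❓❓❓❓❓❓❓❓❓❓❓
❓❓❓❓❓❓❓❓❓❓❓
❓❓❓❓❓❓❓❓❓❓❓

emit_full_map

🟩⬜🟩⬛🟫🟩🟫❓
🟩🟩🟫🟩🟩🟩🟩❓
🟫🟫🟩🟩🟩⬛🟦🟫
🟩🟩🟩🟦🟩⬜🟦🟦
⬛🟩🔴🟫🟫⬜🟩🟩
🟩🟫⬜🟩🟦🟩⬛⬜
🟩🟩🟩🟩🟫⬜⬜🟩

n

⬛⬛⬛⬛⬛⬛⬛⬛⬛⬛⬛
⬛⬛⬛⬛⬛⬛⬛⬛⬛⬛⬛
❓❓❓🟩⬜🟩⬛🟫🟩🟫❓
❓❓❓🟩🟩🟫🟩🟩🟩🟩❓
❓❓❓🟫🟫🟩🟩🟩⬛🟦🟫
❓❓❓🟩🟩🔴🟦🟩⬜🟦🟦
❓❓❓⬛🟩🟫🟫🟫⬜🟩🟩
❓❓❓🟩🟫⬜🟩🟦🟩⬛⬜
❓❓❓🟩🟩🟩🟩🟫⬜⬜🟩
❓❓❓❓❓❓❓❓❓❓❓
❓❓❓❓❓❓❓❓❓❓❓

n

⬛⬛⬛⬛⬛⬛⬛⬛⬛⬛⬛
⬛⬛⬛⬛⬛⬛⬛⬛⬛⬛⬛
⬛⬛⬛⬛⬛⬛⬛⬛⬛⬛⬛
❓❓❓🟩⬜🟩⬛🟫🟩🟫❓
❓❓❓🟩🟩🟫🟩🟩🟩🟩❓
❓❓❓🟫🟫🔴🟩🟩⬛🟦🟫
❓❓❓🟩🟩🟩🟦🟩⬜🟦🟦
❓❓❓⬛🟩🟫🟫🟫⬜🟩🟩
❓❓❓🟩🟫⬜🟩🟦🟩⬛⬜
❓❓❓🟩🟩🟩🟩🟫⬜⬜🟩
❓❓❓❓❓❓❓❓❓❓❓

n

⬛⬛⬛⬛⬛⬛⬛⬛⬛⬛⬛
⬛⬛⬛⬛⬛⬛⬛⬛⬛⬛⬛
⬛⬛⬛⬛⬛⬛⬛⬛⬛⬛⬛
⬛⬛⬛⬛⬛⬛⬛⬛⬛⬛⬛
❓❓❓🟩⬜🟩⬛🟫🟩🟫❓
❓❓❓🟩🟩🔴🟩🟩🟩🟩❓
❓❓❓🟫🟫🟩🟩🟩⬛🟦🟫
❓❓❓🟩🟩🟩🟦🟩⬜🟦🟦
❓❓❓⬛🟩🟫🟫🟫⬜🟩🟩
❓❓❓🟩🟫⬜🟩🟦🟩⬛⬜
❓❓❓🟩🟩🟩🟩🟫⬜⬜🟩

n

⬛⬛⬛⬛⬛⬛⬛⬛⬛⬛⬛
⬛⬛⬛⬛⬛⬛⬛⬛⬛⬛⬛
⬛⬛⬛⬛⬛⬛⬛⬛⬛⬛⬛
⬛⬛⬛⬛⬛⬛⬛⬛⬛⬛⬛
⬛⬛⬛⬛⬛⬛⬛⬛⬛⬛⬛
❓❓❓🟩⬜🔴⬛🟫🟩🟫❓
❓❓❓🟩🟩🟫🟩🟩🟩🟩❓
❓❓❓🟫🟫🟩🟩🟩⬛🟦🟫
❓❓❓🟩🟩🟩🟦🟩⬜🟦🟦
❓❓❓⬛🟩🟫🟫🟫⬜🟩🟩
❓❓❓🟩🟫⬜🟩🟦🟩⬛⬜

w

⬛⬛⬛⬛⬛⬛⬛⬛⬛⬛⬛
⬛⬛⬛⬛⬛⬛⬛⬛⬛⬛⬛
⬛⬛⬛⬛⬛⬛⬛⬛⬛⬛⬛
⬛⬛⬛⬛⬛⬛⬛⬛⬛⬛⬛
⬛⬛⬛⬛⬛⬛⬛⬛⬛⬛⬛
❓❓❓⬜🟩🔴🟩⬛🟫🟩🟫
❓❓❓🟫🟩🟩🟫🟩🟩🟩🟩
❓❓❓⬜🟫🟫🟩🟩🟩⬛🟦
❓❓❓❓🟩🟩🟩🟦🟩⬜🟦
❓❓❓❓⬛🟩🟫🟫🟫⬜🟩
❓❓❓❓🟩🟫⬜🟩🟦🟩⬛

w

⬛⬛⬛⬛⬛⬛⬛⬛⬛⬛⬛
⬛⬛⬛⬛⬛⬛⬛⬛⬛⬛⬛
⬛⬛⬛⬛⬛⬛⬛⬛⬛⬛⬛
⬛⬛⬛⬛⬛⬛⬛⬛⬛⬛⬛
⬛⬛⬛⬛⬛⬛⬛⬛⬛⬛⬛
❓❓❓🟩⬜🔴⬜🟩⬛🟫🟩
❓❓❓⬜🟫🟩🟩🟫🟩🟩🟩
❓❓❓🟫⬜🟫🟫🟩🟩🟩⬛
❓❓❓❓❓🟩🟩🟩🟦🟩⬜
❓❓❓❓❓⬛🟩🟫🟫🟫⬜
❓❓❓❓❓🟩🟫⬜🟩🟦🟩

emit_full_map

🟩⬜🔴⬜🟩⬛🟫🟩🟫❓
⬜🟫🟩🟩🟫🟩🟩🟩🟩❓
🟫⬜🟫🟫🟩🟩🟩⬛🟦🟫
❓❓🟩🟩🟩🟦🟩⬜🟦🟦
❓❓⬛🟩🟫🟫🟫⬜🟩🟩
❓❓🟩🟫⬜🟩🟦🟩⬛⬜
❓❓🟩🟩🟩🟩🟫⬜⬜🟩

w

⬛⬛⬛⬛⬛⬛⬛⬛⬛⬛⬛
⬛⬛⬛⬛⬛⬛⬛⬛⬛⬛⬛
⬛⬛⬛⬛⬛⬛⬛⬛⬛⬛⬛
⬛⬛⬛⬛⬛⬛⬛⬛⬛⬛⬛
⬛⬛⬛⬛⬛⬛⬛⬛⬛⬛⬛
❓❓❓🟩🟩🔴🟩⬜🟩⬛🟫
❓❓❓⬜⬜🟫🟩🟩🟫🟩🟩
❓❓❓🟫🟫⬜🟫🟫🟩🟩🟩
❓❓❓❓❓❓🟩🟩🟩🟦🟩
❓❓❓❓❓❓⬛🟩🟫🟫🟫
❓❓❓❓❓❓🟩🟫⬜🟩🟦

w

⬛⬛⬛⬛⬛⬛⬛⬛⬛⬛⬛
⬛⬛⬛⬛⬛⬛⬛⬛⬛⬛⬛
⬛⬛⬛⬛⬛⬛⬛⬛⬛⬛⬛
⬛⬛⬛⬛⬛⬛⬛⬛⬛⬛⬛
⬛⬛⬛⬛⬛⬛⬛⬛⬛⬛⬛
❓❓❓⬛🟩🔴⬜🟩⬜🟩⬛
❓❓❓🟫⬜⬜🟫🟩🟩🟫🟩
❓❓❓🟩🟫🟫⬜🟫🟫🟩🟩
❓❓❓❓❓❓❓🟩🟩🟩🟦
❓❓❓❓❓❓❓⬛🟩🟫🟫
❓❓❓❓❓❓❓🟩🟫⬜🟩

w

⬛⬛⬛⬛⬛⬛⬛⬛⬛⬛⬛
⬛⬛⬛⬛⬛⬛⬛⬛⬛⬛⬛
⬛⬛⬛⬛⬛⬛⬛⬛⬛⬛⬛
⬛⬛⬛⬛⬛⬛⬛⬛⬛⬛⬛
⬛⬛⬛⬛⬛⬛⬛⬛⬛⬛⬛
❓❓❓🟫⬛🔴🟩⬜🟩⬜🟩
❓❓❓🟫🟫⬜⬜🟫🟩🟩🟫
❓❓❓🟩🟩🟫🟫⬜🟫🟫🟩
❓❓❓❓❓❓❓❓🟩🟩🟩
❓❓❓❓❓❓❓❓⬛🟩🟫
❓❓❓❓❓❓❓❓🟩🟫⬜

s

⬛⬛⬛⬛⬛⬛⬛⬛⬛⬛⬛
⬛⬛⬛⬛⬛⬛⬛⬛⬛⬛⬛
⬛⬛⬛⬛⬛⬛⬛⬛⬛⬛⬛
⬛⬛⬛⬛⬛⬛⬛⬛⬛⬛⬛
❓❓❓🟫⬛🟩🟩⬜🟩⬜🟩
❓❓❓🟫🟫🔴⬜🟫🟩🟩🟫
❓❓❓🟩🟩🟫🟫⬜🟫🟫🟩
❓❓❓⬜🟫⬛⬜🟩🟩🟩🟩
❓❓❓❓❓❓❓❓⬛🟩🟫
❓❓❓❓❓❓❓❓🟩🟫⬜
❓❓❓❓❓❓❓❓🟩🟩🟩

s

⬛⬛⬛⬛⬛⬛⬛⬛⬛⬛⬛
⬛⬛⬛⬛⬛⬛⬛⬛⬛⬛⬛
⬛⬛⬛⬛⬛⬛⬛⬛⬛⬛⬛
❓❓❓🟫⬛🟩🟩⬜🟩⬜🟩
❓❓❓🟫🟫⬜⬜🟫🟩🟩🟫
❓❓❓🟩🟩🔴🟫⬜🟫🟫🟩
❓❓❓⬜🟫⬛⬜🟩🟩🟩🟩
❓❓❓🟫⬜⬜🟩⬜⬛🟩🟫
❓❓❓❓❓❓❓❓🟩🟫⬜
❓❓❓❓❓❓❓❓🟩🟩🟩
❓❓❓❓❓❓❓❓❓❓❓

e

⬛⬛⬛⬛⬛⬛⬛⬛⬛⬛⬛
⬛⬛⬛⬛⬛⬛⬛⬛⬛⬛⬛
⬛⬛⬛⬛⬛⬛⬛⬛⬛⬛⬛
❓❓🟫⬛🟩🟩⬜🟩⬜🟩⬛
❓❓🟫🟫⬜⬜🟫🟩🟩🟫🟩
❓❓🟩🟩🟫🔴⬜🟫🟫🟩🟩
❓❓⬜🟫⬛⬜🟩🟩🟩🟩🟦
❓❓🟫⬜⬜🟩⬜⬛🟩🟫🟫
❓❓❓❓❓❓❓🟩🟫⬜🟩
❓❓❓❓❓❓❓🟩🟩🟩🟩
❓❓❓❓❓❓❓❓❓❓❓

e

⬛⬛⬛⬛⬛⬛⬛⬛⬛⬛⬛
⬛⬛⬛⬛⬛⬛⬛⬛⬛⬛⬛
⬛⬛⬛⬛⬛⬛⬛⬛⬛⬛⬛
❓🟫⬛🟩🟩⬜🟩⬜🟩⬛🟫
❓🟫🟫⬜⬜🟫🟩🟩🟫🟩🟩
❓🟩🟩🟫🟫🔴🟫🟫🟩🟩🟩
❓⬜🟫⬛⬜🟩🟩🟩🟩🟦🟩
❓🟫⬜⬜🟩⬜⬛🟩🟫🟫🟫
❓❓❓❓❓❓🟩🟫⬜🟩🟦
❓❓❓❓❓❓🟩🟩🟩🟩🟫
❓❓❓❓❓❓❓❓❓❓❓

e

⬛⬛⬛⬛⬛⬛⬛⬛⬛⬛⬛
⬛⬛⬛⬛⬛⬛⬛⬛⬛⬛⬛
⬛⬛⬛⬛⬛⬛⬛⬛⬛⬛⬛
🟫⬛🟩🟩⬜🟩⬜🟩⬛🟫🟩
🟫🟫⬜⬜🟫🟩🟩🟫🟩🟩🟩
🟩🟩🟫🟫⬜🔴🟫🟩🟩🟩⬛
⬜🟫⬛⬜🟩🟩🟩🟩🟦🟩⬜
🟫⬜⬜🟩⬜⬛🟩🟫🟫🟫⬜
❓❓❓❓❓🟩🟫⬜🟩🟦🟩
❓❓❓❓❓🟩🟩🟩🟩🟫⬜
❓❓❓❓❓❓❓❓❓❓❓

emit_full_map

🟫⬛🟩🟩⬜🟩⬜🟩⬛🟫🟩🟫❓
🟫🟫⬜⬜🟫🟩🟩🟫🟩🟩🟩🟩❓
🟩🟩🟫🟫⬜🔴🟫🟩🟩🟩⬛🟦🟫
⬜🟫⬛⬜🟩🟩🟩🟩🟦🟩⬜🟦🟦
🟫⬜⬜🟩⬜⬛🟩🟫🟫🟫⬜🟩🟩
❓❓❓❓❓🟩🟫⬜🟩🟦🟩⬛⬜
❓❓❓❓❓🟩🟩🟩🟩🟫⬜⬜🟩

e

⬛⬛⬛⬛⬛⬛⬛⬛⬛⬛⬛
⬛⬛⬛⬛⬛⬛⬛⬛⬛⬛⬛
⬛⬛⬛⬛⬛⬛⬛⬛⬛⬛⬛
⬛🟩🟩⬜🟩⬜🟩⬛🟫🟩🟫
🟫⬜⬜🟫🟩🟩🟫🟩🟩🟩🟩
🟩🟫🟫⬜🟫🔴🟩🟩🟩⬛🟦
🟫⬛⬜🟩🟩🟩🟩🟦🟩⬜🟦
⬜⬜🟩⬜⬛🟩🟫🟫🟫⬜🟩
❓❓❓❓🟩🟫⬜🟩🟦🟩⬛
❓❓❓❓🟩🟩🟩🟩🟫⬜⬜
❓❓❓❓❓❓❓❓❓❓❓

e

⬛⬛⬛⬛⬛⬛⬛⬛⬛⬛⬛
⬛⬛⬛⬛⬛⬛⬛⬛⬛⬛⬛
⬛⬛⬛⬛⬛⬛⬛⬛⬛⬛⬛
🟩🟩⬜🟩⬜🟩⬛🟫🟩🟫❓
⬜⬜🟫🟩🟩🟫🟩🟩🟩🟩❓
🟫🟫⬜🟫🟫🔴🟩🟩⬛🟦🟫
⬛⬜🟩🟩🟩🟩🟦🟩⬜🟦🟦
⬜🟩⬜⬛🟩🟫🟫🟫⬜🟩🟩
❓❓❓🟩🟫⬜🟩🟦🟩⬛⬜
❓❓❓🟩🟩🟩🟩🟫⬜⬜🟩
❓❓❓❓❓❓❓❓❓❓❓

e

⬛⬛⬛⬛⬛⬛⬛⬛⬛⬛⬛
⬛⬛⬛⬛⬛⬛⬛⬛⬛⬛⬛
⬛⬛⬛⬛⬛⬛⬛⬛⬛⬛⬛
🟩⬜🟩⬜🟩⬛🟫🟩🟫❓❓
⬜🟫🟩🟩🟫🟩🟩🟩🟩❓❓
🟫⬜🟫🟫🟩🔴🟩⬛🟦🟫❓
⬜🟩🟩🟩🟩🟦🟩⬜🟦🟦❓
🟩⬜⬛🟩🟫🟫🟫⬜🟩🟩❓
❓❓🟩🟫⬜🟩🟦🟩⬛⬜❓
❓❓🟩🟩🟩🟩🟫⬜⬜🟩❓
❓❓❓❓❓❓❓❓❓❓❓

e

⬛⬛⬛⬛⬛⬛⬛⬛⬛⬛⬛
⬛⬛⬛⬛⬛⬛⬛⬛⬛⬛⬛
⬛⬛⬛⬛⬛⬛⬛⬛⬛⬛⬛
⬜🟩⬜🟩⬛🟫🟩🟫❓❓❓
🟫🟩🟩🟫🟩🟩🟩🟩❓❓❓
⬜🟫🟫🟩🟩🔴⬛🟦🟫❓❓
🟩🟩🟩🟩🟦🟩⬜🟦🟦❓❓
⬜⬛🟩🟫🟫🟫⬜🟩🟩❓❓
❓🟩🟫⬜🟩🟦🟩⬛⬜❓❓
❓🟩🟩🟩🟩🟫⬜⬜🟩❓❓
❓❓❓❓❓❓❓❓❓❓❓

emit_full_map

🟫⬛🟩🟩⬜🟩⬜🟩⬛🟫🟩🟫❓
🟫🟫⬜⬜🟫🟩🟩🟫🟩🟩🟩🟩❓
🟩🟩🟫🟫⬜🟫🟫🟩🟩🔴⬛🟦🟫
⬜🟫⬛⬜🟩🟩🟩🟩🟦🟩⬜🟦🟦
🟫⬜⬜🟩⬜⬛🟩🟫🟫🟫⬜🟩🟩
❓❓❓❓❓🟩🟫⬜🟩🟦🟩⬛⬜
❓❓❓❓❓🟩🟩🟩🟩🟫⬜⬜🟩
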